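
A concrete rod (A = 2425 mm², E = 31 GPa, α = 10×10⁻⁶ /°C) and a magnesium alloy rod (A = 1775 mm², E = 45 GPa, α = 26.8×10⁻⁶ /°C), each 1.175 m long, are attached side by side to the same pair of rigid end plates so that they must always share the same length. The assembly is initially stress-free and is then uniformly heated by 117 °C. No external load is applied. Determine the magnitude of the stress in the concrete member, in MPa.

σ ≈ 31.4 MPa (tensile)

Both members must finish at the same length. With the larger α, the magnesium alloy tends to over-expand; the plates restrain it, putting the magnesium alloy in compression and the concrete in tension. With no external load the two internal forces are equal and opposite, magnitude P.
Setting the final lengths equal and cancelling L: (α₁ − α₂)ΔT = P/(A₁E₁) + P/(A₂E₂).
|α₁ − α₂|·ΔT = 16.8×10⁻⁶ × 117 = 0.001966.
1/(A₁E₁) + 1/(A₂E₂) = 1/(2425×31×10³) + 1/(1775×45×10³) = 2.582×10⁻⁸ N⁻¹.
P = 0.001966 / 2.582×10⁻⁸ = 76120 N = 76.12 kN.
σ_{concrete} = P/A₁ = 76120/2425 = 31.39 MPa, tensile.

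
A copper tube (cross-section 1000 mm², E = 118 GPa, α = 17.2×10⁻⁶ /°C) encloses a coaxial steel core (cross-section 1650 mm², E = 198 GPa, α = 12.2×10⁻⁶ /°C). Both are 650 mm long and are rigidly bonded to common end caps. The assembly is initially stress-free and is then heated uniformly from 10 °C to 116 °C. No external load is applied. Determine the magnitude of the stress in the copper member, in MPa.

σ ≈ 45.9 MPa (compressive)

Both members must finish at the same length. With the larger α, the copper tends to over-expand; the plates restrain it, putting the copper in compression and the steel in tension. With no external load the two internal forces are equal and opposite, magnitude P.
Setting the final lengths equal and cancelling L: (α₁ − α₂)ΔT = P/(A₁E₁) + P/(A₂E₂).
|α₁ − α₂|·ΔT = 5×10⁻⁶ × 106 = 0.00053.
1/(A₁E₁) + 1/(A₂E₂) = 1/(1000×118×10³) + 1/(1650×198×10³) = 1.154×10⁻⁸ N⁻¹.
So P = 0.00053 / 1.154×10⁻⁸ = 45.95 kN.
σ_{copper} = P/A₁ = 45950/1000 = 45.95 MPa, compressive.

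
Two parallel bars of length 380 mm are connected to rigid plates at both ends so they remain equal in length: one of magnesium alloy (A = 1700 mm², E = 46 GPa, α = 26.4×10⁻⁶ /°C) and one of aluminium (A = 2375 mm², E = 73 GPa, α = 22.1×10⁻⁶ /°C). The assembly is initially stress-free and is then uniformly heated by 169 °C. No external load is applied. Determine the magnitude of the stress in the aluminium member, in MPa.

σ ≈ 16.5 MPa (tensile)

The magnesium alloy has the larger α, so on heating it would change length more than the aluminium if both were free. The rigid plates force a common final length, so the magnesium alloy is put into compression and the aluminium into tension, with equal and opposite forces P (no external load).
Compatibility of the two members (thermal + elastic change equal): (α₁ − α₂)ΔT = P·[1/(A₁E₁) + 1/(A₂E₂)].
|α₁ − α₂|·ΔT = 4.3×10⁻⁶ × 169 = 0.0007267.
1/(A₁E₁) + 1/(A₂E₂) = 1/(1700×46×10³) + 1/(2375×73×10³) = 1.856×10⁻⁸ N⁻¹.
So P = 0.0007267 / 1.856×10⁻⁸ = 39.16 kN.
σ_{aluminium} = P/A₂ = 39160/2375 = 16.49 MPa, tensile.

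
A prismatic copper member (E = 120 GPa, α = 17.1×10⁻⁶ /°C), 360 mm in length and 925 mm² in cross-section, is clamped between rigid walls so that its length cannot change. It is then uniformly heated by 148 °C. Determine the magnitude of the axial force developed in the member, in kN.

P ≈ 281 kN (compressive)

The ends cannot move, so σ = EαΔT = 120×10³ × 17.1×10⁻⁶ × 148 = 303.7 MPa.
Axial force P = σA = 303.7 × 925 = 280900 N = 280.9 kN, compressive.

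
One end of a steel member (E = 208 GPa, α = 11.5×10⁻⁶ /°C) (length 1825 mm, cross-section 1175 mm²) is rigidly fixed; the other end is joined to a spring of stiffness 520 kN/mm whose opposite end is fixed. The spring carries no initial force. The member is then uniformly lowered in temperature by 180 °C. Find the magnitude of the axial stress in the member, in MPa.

σ ≈ 342 MPa (tensile)

The unrestrained thermal change is αΔT L = 11.5×10⁻⁶ × 180 × 1825 = 3.778 mm.
Let P be the tensile force in the spring. The member extends elastically by PL/(AE) and the spring stretches by P/k; together these equal δ_free.
So P = δ_free / [L/(AE) + 1/k] = 3.778 / [ 1825/(1175×208×10³) + 1/(520×10³) ].
P = 3.778 / 9.39×10⁻⁶ = 402300 N.
σ = P/A = 402300/1175 = 342.4 MPa.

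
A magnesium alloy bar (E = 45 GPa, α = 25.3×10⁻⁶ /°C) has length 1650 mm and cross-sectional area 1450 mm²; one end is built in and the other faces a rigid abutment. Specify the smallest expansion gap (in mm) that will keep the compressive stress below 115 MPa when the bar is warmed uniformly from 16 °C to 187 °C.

Free expansion if unrestrained: δ_free = αΔT L = 25.3×10⁻⁶ × 171 × 1650 = 7.138 mm.
A stress of 115 MPa corresponds to the wall pushing the bar back by σL/E = 115×1650/(45×10³) = 4.217 mm.
The gap must absorb the remainder: g_min = 7.138 − 4.217 = 2.922 mm.

g ≈ 2.92 mm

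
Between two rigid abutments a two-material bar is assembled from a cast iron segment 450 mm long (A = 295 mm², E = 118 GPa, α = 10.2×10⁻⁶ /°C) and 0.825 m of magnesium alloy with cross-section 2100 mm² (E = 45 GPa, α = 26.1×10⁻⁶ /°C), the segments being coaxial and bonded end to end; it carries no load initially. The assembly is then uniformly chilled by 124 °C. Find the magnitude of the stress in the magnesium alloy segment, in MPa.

Free thermal contraction of the whole bar: Σ αᵢΔT Lᵢ = 10.2×10⁻⁶×124×450 + 26.1×10⁻⁶×124×825 = 3.239 mm.
The rigid supports impose zero overall length change; the single axial force P common to all segments must satisfy P Σ Lᵢ/(AᵢEᵢ) = δ_free.
Σ Lᵢ/(AᵢEᵢ) = 450/(295×118×10³) + 825/(2100×45×10³) = 2.166×10⁻⁵ mm/N.
P = 3.239 / 2.166×10⁻⁵ = 149600 N = 149.6 kN, tensile.
σ_{magnesium alloy} = P / A = 149600 / 2100 = 71.22 MPa.

σ ≈ 71.2 MPa (tensile)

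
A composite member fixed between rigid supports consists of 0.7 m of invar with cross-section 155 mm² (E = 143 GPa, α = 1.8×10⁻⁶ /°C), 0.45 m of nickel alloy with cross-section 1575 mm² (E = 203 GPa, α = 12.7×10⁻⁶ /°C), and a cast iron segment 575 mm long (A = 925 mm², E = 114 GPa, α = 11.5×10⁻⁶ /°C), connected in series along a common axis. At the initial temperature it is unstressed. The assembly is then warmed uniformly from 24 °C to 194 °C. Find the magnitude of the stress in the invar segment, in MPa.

If the supports were absent, the total length change would be Σ αᵢΔT Lᵢ = 1.8×10⁻⁶×170×700 + 12.7×10⁻⁶×170×450 + 11.5×10⁻⁶×170×575 = 2.31 mm.
The walls prevent any net length change, so an axial force P (same in every segment) develops. Compatibility: P · Σ Lᵢ/(AᵢEᵢ) = δ_free.
The series flexibility is Σ Lᵢ/(AᵢEᵢ) = 700/(155×143×10³) + 450/(1575×203×10³) + 575/(925×114×10³) = 3.844×10⁻⁵ mm/N.
So P = 2.31 / 3.844×10⁻⁵ = 60.09 kN, compressive.
σ_{invar} = P / A = 60090 / 155 = 387.7 MPa.

σ ≈ 388 MPa (compressive)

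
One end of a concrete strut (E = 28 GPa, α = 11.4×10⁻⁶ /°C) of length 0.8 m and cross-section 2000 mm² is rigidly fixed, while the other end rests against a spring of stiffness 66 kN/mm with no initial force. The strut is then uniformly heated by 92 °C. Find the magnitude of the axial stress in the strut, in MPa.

σ ≈ 14.3 MPa (compressive)

If the spring were absent the strut would lengthen by αΔT L = 11.4×10⁻⁶ × 92 × 800 = 0.839 mm.
Let P be the compressive force at the spring. The strut shortens elastically by PL/(AE) and the spring compresses by P/k; together these equal δ_free.
So P = δ_free / [L/(AE) + 1/k] = 0.839 / [ 800/(2000×28×10³) + 1/(66×10³) ].
P = 0.839 / 2.944×10⁻⁵ = 28500 N.
σ = P/A = 28500/2000 = 14.25 MPa.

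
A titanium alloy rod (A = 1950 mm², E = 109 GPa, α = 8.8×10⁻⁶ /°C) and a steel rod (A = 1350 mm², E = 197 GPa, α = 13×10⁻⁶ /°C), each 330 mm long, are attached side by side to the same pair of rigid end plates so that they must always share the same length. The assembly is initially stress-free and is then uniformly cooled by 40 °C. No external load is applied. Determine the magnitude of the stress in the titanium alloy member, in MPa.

σ ≈ 10.2 MPa (compressive)

Equilibrium of a rigid end plate with no external load gives equal and opposite internal forces ±P in the two members. Since α_{steel} > α_{titanium alloy}, cooling drives the steel into tension and the titanium alloy into compression.
Compatibility of the two members (thermal + elastic change equal): (α₁ − α₂)ΔT = P·[1/(A₁E₁) + 1/(A₂E₂)].
|α₁ − α₂|·ΔT = 4.2×10⁻⁶ × 40 = 0.000168.
1/(A₁E₁) + 1/(A₂E₂) = 1/(1950×109×10³) + 1/(1350×197×10³) = 8.465×10⁻⁹ N⁻¹.
So P = 0.000168 / 8.465×10⁻⁹ = 19.85 kN.
σ_{titanium alloy} = P/A₁ = 19850/1950 = 10.18 MPa, compressive.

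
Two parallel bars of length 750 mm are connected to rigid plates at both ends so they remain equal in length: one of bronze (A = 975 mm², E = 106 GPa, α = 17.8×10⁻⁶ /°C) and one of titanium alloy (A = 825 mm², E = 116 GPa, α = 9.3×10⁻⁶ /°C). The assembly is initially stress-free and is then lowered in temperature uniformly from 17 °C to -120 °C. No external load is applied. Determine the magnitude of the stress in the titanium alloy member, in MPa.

Both members must finish at the same length. With the larger α, the bronze tends to over-contract; the plates restrain it, putting the bronze in tension and the titanium alloy in compression. With no external load the two internal forces are equal and opposite, magnitude P.
Compatibility of the two members (thermal + elastic change equal): (α₁ − α₂)ΔT = P·[1/(A₁E₁) + 1/(A₂E₂)].
|α₁ − α₂|·ΔT = 8.5×10⁻⁶ × 137 = 0.001164.
1/(A₁E₁) + 1/(A₂E₂) = 1/(975×106×10³) + 1/(825×116×10³) = 2.013×10⁻⁸ N⁻¹.
So P = 0.001164 / 2.013×10⁻⁸ = 57.86 kN.
σ_{titanium alloy} = P/A₂ = 57860/825 = 70.14 MPa, compressive.

σ ≈ 70.1 MPa (compressive)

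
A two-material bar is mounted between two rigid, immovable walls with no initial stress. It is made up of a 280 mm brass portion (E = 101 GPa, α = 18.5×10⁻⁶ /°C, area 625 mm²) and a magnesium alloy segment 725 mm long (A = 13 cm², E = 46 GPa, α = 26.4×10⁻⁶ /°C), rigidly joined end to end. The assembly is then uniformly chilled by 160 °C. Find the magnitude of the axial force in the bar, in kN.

If the supports were absent, the total length change would be Σ αᵢΔT Lᵢ = 18.5×10⁻⁶×160×280 + 26.4×10⁻⁶×160×725 = 3.891 mm.
The walls prevent any net length change, so an axial force P (same in every segment) develops. Compatibility: P · Σ Lᵢ/(AᵢEᵢ) = δ_free.
The series flexibility is Σ Lᵢ/(AᵢEᵢ) = 280/(625×101×10³) + 725/(1300×46×10³) = 1.656×10⁻⁵ mm/N.
P = 3.891 / 1.656×10⁻⁵ = 235000 N = 235 kN, tensile.

P ≈ 235 kN (tensile)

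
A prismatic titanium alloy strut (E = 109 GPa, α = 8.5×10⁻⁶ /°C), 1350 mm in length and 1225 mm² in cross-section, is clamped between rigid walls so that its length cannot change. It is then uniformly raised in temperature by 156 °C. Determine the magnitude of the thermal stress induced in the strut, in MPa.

With length fixed, the mechanical strain must cancel the thermal strain αΔT = 8.5×10⁻⁶ × 156 = 1326×10⁻⁶.
Hence σ = E·αΔT = 109×10³ × 1326×10⁻⁶ = 144.5 MPa, compressive.

σ ≈ 145 MPa (compressive)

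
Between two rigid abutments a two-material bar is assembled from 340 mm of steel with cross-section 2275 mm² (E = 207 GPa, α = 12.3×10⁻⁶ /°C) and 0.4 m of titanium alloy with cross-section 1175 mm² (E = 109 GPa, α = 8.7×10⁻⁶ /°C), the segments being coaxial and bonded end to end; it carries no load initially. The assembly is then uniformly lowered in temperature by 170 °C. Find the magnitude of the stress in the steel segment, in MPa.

σ ≈ 149 MPa (tensile)

If the supports were absent, the total length change would be Σ αᵢΔT Lᵢ = 12.3×10⁻⁶×170×340 + 8.7×10⁻⁶×170×400 = 1.303 mm.
Since the ends are fixed, an axial force P builds up, equal in every segment, with P · Σ Lᵢ/(AᵢEᵢ) = δ_free.
Σ Lᵢ/(AᵢEᵢ) = 340/(2275×207×10³) + 400/(1175×109×10³) = 3.845×10⁻⁶ mm/N.
So P = 1.303 / 3.845×10⁻⁶ = 338.7 kN, tensile.
σ_{steel} = P / A = 338700 / 2275 = 148.9 MPa.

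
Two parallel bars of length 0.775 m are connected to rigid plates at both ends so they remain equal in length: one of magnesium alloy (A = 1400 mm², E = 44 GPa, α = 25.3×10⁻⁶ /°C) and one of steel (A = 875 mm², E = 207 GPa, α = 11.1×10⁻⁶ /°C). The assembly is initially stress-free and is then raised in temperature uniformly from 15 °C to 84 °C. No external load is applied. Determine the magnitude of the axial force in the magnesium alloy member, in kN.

The magnesium alloy has the larger α, so on heating it would change length more than the steel if both were free. The rigid plates force a common final length, so the magnesium alloy is put into compression and the steel into tension, with equal and opposite forces P (no external load).
Compatibility of the two members (thermal + elastic change equal): (α₁ − α₂)ΔT = P·[1/(A₁E₁) + 1/(A₂E₂)].
|α₁ − α₂|·ΔT = 14.2×10⁻⁶ × 69 = 0.0009798.
1/(A₁E₁) + 1/(A₂E₂) = 1/(1400×44×10³) + 1/(875×207×10³) = 2.175×10⁻⁸ N⁻¹.
So P = 0.0009798 / 2.175×10⁻⁸ = 45.04 kN.

P ≈ 45 kN (compressive in the magnesium alloy)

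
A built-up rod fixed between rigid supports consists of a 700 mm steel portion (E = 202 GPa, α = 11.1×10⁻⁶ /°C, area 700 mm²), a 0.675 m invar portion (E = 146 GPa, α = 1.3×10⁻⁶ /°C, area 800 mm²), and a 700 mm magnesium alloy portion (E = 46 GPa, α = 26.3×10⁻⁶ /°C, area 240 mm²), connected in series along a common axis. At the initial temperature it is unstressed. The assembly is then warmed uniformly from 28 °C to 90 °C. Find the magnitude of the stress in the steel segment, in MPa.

With the walls removed the bar would change length by δ_free = Σ αᵢΔT Lᵢ = 11.1×10⁻⁶×62×700 + 1.3×10⁻⁶×62×675 + 26.3×10⁻⁶×62×700 = 1.678 mm.
The walls prevent any net length change, so an axial force P (same in every segment) develops. Compatibility: P · Σ Lᵢ/(AᵢEᵢ) = δ_free.
Σ Lᵢ/(AᵢEᵢ) = 700/(700×202×10³) + 675/(800×146×10³) + 700/(240×46×10³) = 7.414×10⁻⁵ mm/N.
P = 1.678 / 7.414×10⁻⁵ = 22630 N = 22.63 kN, compressive.
σ_{steel} = P / A = 22630 / 700 = 32.33 MPa.

σ ≈ 32.3 MPa (compressive)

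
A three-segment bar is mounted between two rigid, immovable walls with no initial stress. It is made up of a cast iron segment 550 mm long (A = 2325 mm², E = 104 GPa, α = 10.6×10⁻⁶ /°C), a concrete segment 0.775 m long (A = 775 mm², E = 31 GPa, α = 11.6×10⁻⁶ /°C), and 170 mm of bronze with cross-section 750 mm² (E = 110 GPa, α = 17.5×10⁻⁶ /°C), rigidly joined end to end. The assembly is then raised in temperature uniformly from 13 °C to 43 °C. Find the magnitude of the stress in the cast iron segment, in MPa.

If the supports were absent, the total length change would be Σ αᵢΔT Lᵢ = 10.6×10⁻⁶×30×550 + 11.6×10⁻⁶×30×775 + 17.5×10⁻⁶×30×170 = 0.5338 mm.
The rigid supports impose zero overall length change; the single axial force P common to all segments must satisfy P Σ Lᵢ/(AᵢEᵢ) = δ_free.
The series flexibility is Σ Lᵢ/(AᵢEᵢ) = 550/(2325×104×10³) + 775/(775×31×10³) + 170/(750×110×10³) = 3.659×10⁻⁵ mm/N.
So P = 0.5338 / 3.659×10⁻⁵ = 14.59 kN, compressive.
σ_{cast iron} = P / A = 14590 / 2325 = 6.275 MPa.

σ ≈ 6.27 MPa (compressive)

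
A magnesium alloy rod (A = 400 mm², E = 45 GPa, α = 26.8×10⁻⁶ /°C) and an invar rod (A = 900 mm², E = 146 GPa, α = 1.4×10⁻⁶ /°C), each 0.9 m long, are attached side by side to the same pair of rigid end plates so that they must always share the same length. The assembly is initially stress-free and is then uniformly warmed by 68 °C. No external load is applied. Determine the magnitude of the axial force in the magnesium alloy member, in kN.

P ≈ 27.3 kN (compressive in the magnesium alloy)

Equilibrium of a rigid end plate with no external load gives equal and opposite internal forces ±P in the two members. Since α_{magnesium alloy} > α_{invar}, heating drives the magnesium alloy into compression and the invar into tension.
Compatibility of the two members (thermal + elastic change equal): (α₁ − α₂)ΔT = P·[1/(A₁E₁) + 1/(A₂E₂)].
|α₁ − α₂|·ΔT = 25.4×10⁻⁶ × 68 = 0.001727.
1/(A₁E₁) + 1/(A₂E₂) = 1/(400×45×10³) + 1/(900×146×10³) = 6.317×10⁻⁸ N⁻¹.
P = 0.001727 / 6.317×10⁻⁸ = 27340 N = 27.34 kN.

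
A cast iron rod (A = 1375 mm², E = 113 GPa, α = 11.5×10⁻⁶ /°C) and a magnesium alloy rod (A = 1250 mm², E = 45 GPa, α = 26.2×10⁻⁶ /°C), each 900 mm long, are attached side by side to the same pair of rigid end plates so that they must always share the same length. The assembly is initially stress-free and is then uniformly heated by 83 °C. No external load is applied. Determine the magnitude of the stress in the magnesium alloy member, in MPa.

σ ≈ 40.3 MPa (compressive)

The magnesium alloy has the larger α, so on heating it would change length more than the cast iron if both were free. The rigid plates force a common final length, so the magnesium alloy is put into compression and the cast iron into tension, with equal and opposite forces P (no external load).
Equating the net (thermal + elastic) strains gives |α₁ − α₂|·ΔT = P·[1/(A₁E₁) + 1/(A₂E₂)].
|α₁ − α₂|·ΔT = 14.7×10⁻⁶ × 83 = 0.00122.
1/(A₁E₁) + 1/(A₂E₂) = 1/(1375×113×10³) + 1/(1250×45×10³) = 2.421×10⁻⁸ N⁻¹.
So P = 0.00122 / 2.421×10⁻⁸ = 50.39 kN.
σ_{magnesium alloy} = P/A₂ = 50390/1250 = 40.31 MPa, compressive.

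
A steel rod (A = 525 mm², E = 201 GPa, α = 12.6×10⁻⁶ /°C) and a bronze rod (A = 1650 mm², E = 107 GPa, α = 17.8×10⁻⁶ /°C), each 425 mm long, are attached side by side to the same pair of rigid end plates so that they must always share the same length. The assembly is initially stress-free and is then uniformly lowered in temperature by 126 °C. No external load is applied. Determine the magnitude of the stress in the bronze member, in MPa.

σ ≈ 26.2 MPa (tensile)

Equilibrium of a rigid end plate with no external load gives equal and opposite internal forces ±P in the two members. Since α_{bronze} > α_{steel}, cooling drives the bronze into tension and the steel into compression.
Compatibility of the two members (thermal + elastic change equal): (α₁ − α₂)ΔT = P·[1/(A₁E₁) + 1/(A₂E₂)].
|α₁ − α₂|·ΔT = 5.2×10⁻⁶ × 126 = 0.0006552.
1/(A₁E₁) + 1/(A₂E₂) = 1/(525×201×10³) + 1/(1650×107×10³) = 1.514×10⁻⁸ N⁻¹.
P = 0.0006552 / 1.514×10⁻⁸ = 43270 N = 43.27 kN.
σ_{bronze} = P/A₂ = 43270/1650 = 26.23 MPa, tensile.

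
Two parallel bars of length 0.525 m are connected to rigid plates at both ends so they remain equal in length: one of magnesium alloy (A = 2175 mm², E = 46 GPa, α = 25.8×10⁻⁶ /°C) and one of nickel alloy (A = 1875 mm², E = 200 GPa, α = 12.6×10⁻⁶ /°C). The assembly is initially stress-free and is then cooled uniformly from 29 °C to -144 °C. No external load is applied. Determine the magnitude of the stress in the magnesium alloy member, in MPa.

σ ≈ 82.9 MPa (tensile)

Both members must finish at the same length. With the larger α, the magnesium alloy tends to over-contract; the plates restrain it, putting the magnesium alloy in tension and the nickel alloy in compression. With no external load the two internal forces are equal and opposite, magnitude P.
Setting the final lengths equal and cancelling L: (α₁ − α₂)ΔT = P/(A₁E₁) + P/(A₂E₂).
|α₁ − α₂|·ΔT = 13.2×10⁻⁶ × 173 = 0.002284.
1/(A₁E₁) + 1/(A₂E₂) = 1/(2175×46×10³) + 1/(1875×200×10³) = 1.266×10⁻⁸ N⁻¹.
So P = 0.002284 / 1.266×10⁻⁸ = 180.4 kN.
σ_{magnesium alloy} = P/A₁ = 180400/2175 = 82.92 MPa, tensile.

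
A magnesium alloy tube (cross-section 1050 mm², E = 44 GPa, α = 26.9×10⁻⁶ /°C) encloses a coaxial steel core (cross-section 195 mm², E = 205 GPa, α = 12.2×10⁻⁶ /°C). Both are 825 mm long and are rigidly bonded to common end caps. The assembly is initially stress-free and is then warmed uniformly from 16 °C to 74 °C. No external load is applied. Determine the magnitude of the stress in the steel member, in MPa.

σ ≈ 93.7 MPa (tensile)

Equilibrium of a rigid end plate with no external load gives equal and opposite internal forces ±P in the two members. Since α_{magnesium alloy} > α_{steel}, heating drives the magnesium alloy into compression and the steel into tension.
Equating the net (thermal + elastic) strains gives |α₁ − α₂|·ΔT = P·[1/(A₁E₁) + 1/(A₂E₂)].
|α₁ − α₂|·ΔT = 14.7×10⁻⁶ × 58 = 0.0008526.
1/(A₁E₁) + 1/(A₂E₂) = 1/(1050×44×10³) + 1/(195×205×10³) = 4.666×10⁻⁸ N⁻¹.
P = 0.0008526 / 4.666×10⁻⁸ = 18270 N = 18.27 kN.
σ_{steel} = P/A₂ = 18270/195 = 93.7 MPa, tensile.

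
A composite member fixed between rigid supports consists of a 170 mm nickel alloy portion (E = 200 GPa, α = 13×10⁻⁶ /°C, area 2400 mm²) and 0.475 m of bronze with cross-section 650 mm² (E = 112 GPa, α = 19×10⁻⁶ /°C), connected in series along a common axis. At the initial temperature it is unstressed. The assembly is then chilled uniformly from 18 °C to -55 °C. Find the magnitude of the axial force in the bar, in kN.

P ≈ 119 kN (tensile)

If the supports were absent, the total length change would be Σ αᵢΔT Lᵢ = 13×10⁻⁶×73×170 + 19×10⁻⁶×73×475 = 0.8202 mm.
The walls prevent any net length change, so an axial force P (same in every segment) develops. Compatibility: P · Σ Lᵢ/(AᵢEᵢ) = δ_free.
The series flexibility is Σ Lᵢ/(AᵢEᵢ) = 170/(2400×200×10³) + 475/(650×112×10³) = 6.879×10⁻⁶ mm/N.
Hence P = δ_free / Σ(L/AE) = 0.8202/6.879×10⁻⁶ = 119.2 kN (tensile).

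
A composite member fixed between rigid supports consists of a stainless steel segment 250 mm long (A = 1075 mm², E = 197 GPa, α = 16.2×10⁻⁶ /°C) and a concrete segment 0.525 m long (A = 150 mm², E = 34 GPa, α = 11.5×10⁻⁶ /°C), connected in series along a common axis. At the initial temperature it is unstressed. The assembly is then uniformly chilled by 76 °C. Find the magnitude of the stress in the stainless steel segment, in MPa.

σ ≈ 6.85 MPa (tensile)

If the supports were absent, the total length change would be Σ αᵢΔT Lᵢ = 16.2×10⁻⁶×76×250 + 11.5×10⁻⁶×76×525 = 0.7666 mm.
The rigid supports impose zero overall length change; the single axial force P common to all segments must satisfy P Σ Lᵢ/(AᵢEᵢ) = δ_free.
The series flexibility is Σ Lᵢ/(AᵢEᵢ) = 250/(1075×197×10³) + 525/(150×34×10³) = 0.0001041 mm/N.
So P = 0.7666 / 0.0001041 = 7.363 kN, tensile.
σ_{stainless steel} = P / A = 7363 / 1075 = 6.849 MPa.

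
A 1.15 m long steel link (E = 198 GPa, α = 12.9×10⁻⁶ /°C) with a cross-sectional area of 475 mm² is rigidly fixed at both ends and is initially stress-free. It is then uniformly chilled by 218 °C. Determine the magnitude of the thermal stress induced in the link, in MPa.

σ ≈ 557 MPa (tensile)

With length fixed, the mechanical strain must cancel the thermal strain αΔT = 12.9×10⁻⁶ × 218 = 2812.2×10⁻⁶.
σ = EαΔT = 198×10³ × 12.9×10⁻⁶ × 218 = 556.8 MPa (tensile; the link is trying to contract).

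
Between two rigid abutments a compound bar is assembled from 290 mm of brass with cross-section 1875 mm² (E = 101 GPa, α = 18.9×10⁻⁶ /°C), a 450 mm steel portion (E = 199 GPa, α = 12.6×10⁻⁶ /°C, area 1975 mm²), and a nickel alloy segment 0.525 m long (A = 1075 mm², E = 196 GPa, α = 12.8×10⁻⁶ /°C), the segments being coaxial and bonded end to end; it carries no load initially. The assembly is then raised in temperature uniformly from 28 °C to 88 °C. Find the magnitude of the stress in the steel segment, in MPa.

If the supports were absent, the total length change would be Σ αᵢΔT Lᵢ = 18.9×10⁻⁶×60×290 + 12.6×10⁻⁶×60×450 + 12.8×10⁻⁶×60×525 = 1.072 mm.
The rigid supports impose zero overall length change; the single axial force P common to all segments must satisfy P Σ Lᵢ/(AᵢEᵢ) = δ_free.
Σ Lᵢ/(AᵢEᵢ) = 290/(1875×101×10³) + 450/(1975×199×10³) + 525/(1075×196×10³) = 5.168×10⁻⁶ mm/N.
P = 1.072 / 5.168×10⁻⁶ = 207500 N = 207.5 kN, compressive.
σ_{steel} = P / A = 207500 / 1975 = 105.1 MPa.

σ ≈ 105 MPa (compressive)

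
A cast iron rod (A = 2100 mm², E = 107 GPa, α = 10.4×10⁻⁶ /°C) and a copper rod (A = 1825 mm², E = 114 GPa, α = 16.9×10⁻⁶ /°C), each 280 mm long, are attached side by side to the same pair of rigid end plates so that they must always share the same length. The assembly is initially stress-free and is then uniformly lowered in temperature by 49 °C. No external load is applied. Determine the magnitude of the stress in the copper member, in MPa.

The copper has the larger α, so on cooling it would change length more than the cast iron if both were free. The rigid plates force a common final length, so the copper is put into tension and the cast iron into compression, with equal and opposite forces P (no external load).
Setting the final lengths equal and cancelling L: (α₁ − α₂)ΔT = P/(A₁E₁) + P/(A₂E₂).
|α₁ − α₂|·ΔT = 6.5×10⁻⁶ × 49 = 0.0003185.
1/(A₁E₁) + 1/(A₂E₂) = 1/(2100×107×10³) + 1/(1825×114×10³) = 9.257×10⁻⁹ N⁻¹.
So P = 0.0003185 / 9.257×10⁻⁹ = 34.41 kN.
σ_{copper} = P/A₂ = 34410/1825 = 18.85 MPa, tensile.

σ ≈ 18.9 MPa (tensile)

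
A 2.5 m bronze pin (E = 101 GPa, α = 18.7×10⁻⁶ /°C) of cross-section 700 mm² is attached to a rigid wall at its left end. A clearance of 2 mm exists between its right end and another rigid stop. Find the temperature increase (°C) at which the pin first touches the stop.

The gap closes when αΔT L = 2 mm, since the pin is still unstressed at that instant.
ΔT = 2 / (18.7×10⁻⁶ × 2500) = 42.78 °C.

ΔT ≈ 42.8 °C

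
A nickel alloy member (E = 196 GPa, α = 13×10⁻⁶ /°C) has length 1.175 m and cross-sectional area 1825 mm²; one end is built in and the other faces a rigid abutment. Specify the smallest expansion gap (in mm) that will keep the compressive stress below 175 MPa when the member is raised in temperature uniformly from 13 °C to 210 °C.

Free expansion if unrestrained: δ_free = αΔT L = 13×10⁻⁶ × 197 × 1175 = 3.009 mm.
A stress of 175 MPa corresponds to the wall pushing the member back by σL/E = 175×1175/(196×10³) = 1.049 mm.
So the gap has to take up the difference, g_min = δ_free − σL/E = 3.009 − 1.049 = 1.96 mm.

g ≈ 1.96 mm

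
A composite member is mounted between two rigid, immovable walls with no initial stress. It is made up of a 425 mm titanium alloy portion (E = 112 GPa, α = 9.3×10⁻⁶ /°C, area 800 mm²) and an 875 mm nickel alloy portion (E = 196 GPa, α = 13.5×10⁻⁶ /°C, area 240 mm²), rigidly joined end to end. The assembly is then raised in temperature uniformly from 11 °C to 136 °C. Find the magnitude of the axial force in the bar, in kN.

If the supports were absent, the total length change would be Σ αᵢΔT Lᵢ = 9.3×10⁻⁶×125×425 + 13.5×10⁻⁶×125×875 = 1.971 mm.
Since the ends are fixed, an axial force P builds up, equal in every segment, with P · Σ Lᵢ/(AᵢEᵢ) = δ_free.
Σ Lᵢ/(AᵢEᵢ) = 425/(800×112×10³) + 875/(240×196×10³) = 2.334×10⁻⁵ mm/N.
So P = 1.971 / 2.334×10⁻⁵ = 84.41 kN, compressive.

P ≈ 84.4 kN (compressive)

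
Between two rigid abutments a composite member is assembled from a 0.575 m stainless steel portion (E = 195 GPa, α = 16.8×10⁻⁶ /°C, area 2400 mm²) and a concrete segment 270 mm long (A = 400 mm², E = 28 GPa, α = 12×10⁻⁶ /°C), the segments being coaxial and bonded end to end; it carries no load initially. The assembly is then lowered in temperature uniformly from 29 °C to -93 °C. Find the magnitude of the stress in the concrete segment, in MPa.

σ ≈ 155 MPa (tensile)

With the walls removed the bar would change length by δ_free = Σ αᵢΔT Lᵢ = 16.8×10⁻⁶×122×575 + 12×10⁻⁶×122×270 = 1.574 mm.
The walls prevent any net length change, so an axial force P (same in every segment) develops. Compatibility: P · Σ Lᵢ/(AᵢEᵢ) = δ_free.
Σ Lᵢ/(AᵢEᵢ) = 575/(2400×195×10³) + 270/(400×28×10³) = 2.534×10⁻⁵ mm/N.
P = 1.574 / 2.534×10⁻⁵ = 62120 N = 62.12 kN, tensile.
σ_{concrete} = P / A = 62120 / 400 = 155.3 MPa.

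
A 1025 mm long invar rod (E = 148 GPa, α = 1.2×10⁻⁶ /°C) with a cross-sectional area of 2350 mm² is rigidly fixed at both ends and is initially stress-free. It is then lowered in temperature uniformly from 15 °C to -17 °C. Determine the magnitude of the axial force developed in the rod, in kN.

P ≈ 13.4 kN (tensile)

With zero net strain, σ = E·αΔT = 148 GPa × 1.2×10⁻⁶ × 32 = 5.683 MPa.
P = AEαΔT = 2350 × 148×10³ × 1.2×10⁻⁶ × 32 = 13.36 kN (tensile).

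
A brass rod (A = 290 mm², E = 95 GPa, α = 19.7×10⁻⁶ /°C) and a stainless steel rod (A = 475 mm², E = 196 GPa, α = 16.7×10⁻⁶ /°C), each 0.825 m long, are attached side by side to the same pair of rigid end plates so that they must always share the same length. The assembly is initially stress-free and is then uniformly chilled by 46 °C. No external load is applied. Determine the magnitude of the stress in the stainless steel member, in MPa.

Equilibrium of a rigid end plate with no external load gives equal and opposite internal forces ±P in the two members. Since α_{brass} > α_{stainless steel}, cooling drives the brass into tension and the stainless steel into compression.
Compatibility of the two members (thermal + elastic change equal): (α₁ − α₂)ΔT = P·[1/(A₁E₁) + 1/(A₂E₂)].
|α₁ − α₂|·ΔT = 3×10⁻⁶ × 46 = 0.000138.
1/(A₁E₁) + 1/(A₂E₂) = 1/(290×95×10³) + 1/(475×196×10³) = 4.704×10⁻⁸ N⁻¹.
So P = 0.000138 / 4.704×10⁻⁸ = 2.934 kN.
σ_{stainless steel} = P/A₂ = 2934/475 = 6.176 MPa, compressive.

σ ≈ 6.18 MPa (compressive)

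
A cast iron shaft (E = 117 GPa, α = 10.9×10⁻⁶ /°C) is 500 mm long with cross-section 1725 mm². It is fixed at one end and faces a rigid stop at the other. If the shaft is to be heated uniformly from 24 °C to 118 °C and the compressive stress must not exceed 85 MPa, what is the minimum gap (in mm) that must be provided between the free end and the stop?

Free expansion if unrestrained: δ_free = αΔT L = 10.9×10⁻⁶ × 94 × 500 = 0.5123 mm.
A stress of 85 MPa corresponds to the wall pushing the shaft back by σL/E = 85×500/(117×10³) = 0.3632 mm.
So the gap has to take up the difference, g_min = δ_free − σL/E = 0.5123 − 0.3632 = 0.1491 mm.

g ≈ 0.149 mm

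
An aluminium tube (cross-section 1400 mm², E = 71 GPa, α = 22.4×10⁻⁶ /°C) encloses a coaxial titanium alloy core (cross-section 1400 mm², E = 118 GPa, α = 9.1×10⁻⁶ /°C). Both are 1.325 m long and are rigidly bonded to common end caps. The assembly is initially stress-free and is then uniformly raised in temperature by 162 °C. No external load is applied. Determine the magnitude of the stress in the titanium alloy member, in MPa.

Equilibrium of a rigid end plate with no external load gives equal and opposite internal forces ±P in the two members. Since α_{aluminium} > α_{titanium alloy}, heating drives the aluminium into compression and the titanium alloy into tension.
Compatibility of the two members (thermal + elastic change equal): (α₁ − α₂)ΔT = P·[1/(A₁E₁) + 1/(A₂E₂)].
|α₁ − α₂|·ΔT = 13.3×10⁻⁶ × 162 = 0.002155.
1/(A₁E₁) + 1/(A₂E₂) = 1/(1400×71×10³) + 1/(1400×118×10³) = 1.611×10⁻⁸ N⁻¹.
P = 0.002155 / 1.611×10⁻⁸ = 133700 N = 133.7 kN.
σ_{titanium alloy} = P/A₂ = 133700/1400 = 95.51 MPa, tensile.

σ ≈ 95.5 MPa (tensile)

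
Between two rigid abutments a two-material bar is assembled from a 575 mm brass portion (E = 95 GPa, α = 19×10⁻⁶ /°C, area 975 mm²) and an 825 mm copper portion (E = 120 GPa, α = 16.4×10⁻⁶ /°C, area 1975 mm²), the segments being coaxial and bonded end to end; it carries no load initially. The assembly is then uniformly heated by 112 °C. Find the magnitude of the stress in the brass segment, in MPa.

With the walls removed the bar would change length by δ_free = Σ αᵢΔT Lᵢ = 19×10⁻⁶×112×575 + 16.4×10⁻⁶×112×825 = 2.739 mm.
The walls prevent any net length change, so an axial force P (same in every segment) develops. Compatibility: P · Σ Lᵢ/(AᵢEᵢ) = δ_free.
Σ Lᵢ/(AᵢEᵢ) = 575/(975×95×10³) + 825/(1975×120×10³) = 9.689×10⁻⁶ mm/N.
Hence P = δ_free / Σ(L/AE) = 2.739/9.689×10⁻⁶ = 282.7 kN (compressive).
σ_{brass} = P / A = 282700 / 975 = 289.9 MPa.

σ ≈ 290 MPa (compressive)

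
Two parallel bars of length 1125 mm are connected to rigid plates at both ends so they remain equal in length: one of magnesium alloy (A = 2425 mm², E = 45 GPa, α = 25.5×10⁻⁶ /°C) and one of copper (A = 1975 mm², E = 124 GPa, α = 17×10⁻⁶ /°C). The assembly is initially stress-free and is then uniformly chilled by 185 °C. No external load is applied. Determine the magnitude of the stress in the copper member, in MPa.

σ ≈ 60.1 MPa (compressive)

Both members must finish at the same length. With the larger α, the magnesium alloy tends to over-contract; the plates restrain it, putting the magnesium alloy in tension and the copper in compression. With no external load the two internal forces are equal and opposite, magnitude P.
Compatibility of the two members (thermal + elastic change equal): (α₁ − α₂)ΔT = P·[1/(A₁E₁) + 1/(A₂E₂)].
|α₁ − α₂|·ΔT = 8.5×10⁻⁶ × 185 = 0.001572.
1/(A₁E₁) + 1/(A₂E₂) = 1/(2425×45×10³) + 1/(1975×124×10³) = 1.325×10⁻⁸ N⁻¹.
P = 0.001572 / 1.325×10⁻⁸ = 118700 N = 118.7 kN.
σ_{copper} = P/A₂ = 118700/1975 = 60.1 MPa, compressive.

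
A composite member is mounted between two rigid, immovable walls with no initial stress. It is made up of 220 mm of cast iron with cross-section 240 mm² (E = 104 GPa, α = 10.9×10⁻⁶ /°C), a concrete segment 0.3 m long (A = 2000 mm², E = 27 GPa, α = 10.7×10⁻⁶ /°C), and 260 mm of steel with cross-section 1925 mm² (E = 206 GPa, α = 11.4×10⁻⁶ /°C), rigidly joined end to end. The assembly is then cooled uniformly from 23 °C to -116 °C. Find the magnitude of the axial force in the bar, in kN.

P ≈ 79.3 kN (tensile)

Free thermal contraction of the whole bar: Σ αᵢΔT Lᵢ = 10.9×10⁻⁶×139×220 + 10.7×10⁻⁶×139×300 + 11.4×10⁻⁶×139×260 = 1.192 mm.
The walls prevent any net length change, so an axial force P (same in every segment) develops. Compatibility: P · Σ Lᵢ/(AᵢEᵢ) = δ_free.
Σ Lᵢ/(AᵢEᵢ) = 220/(240×104×10³) + 300/(2000×27×10³) + 260/(1925×206×10³) = 1.503×10⁻⁵ mm/N.
So P = 1.192 / 1.503×10⁻⁵ = 79.3 kN, tensile.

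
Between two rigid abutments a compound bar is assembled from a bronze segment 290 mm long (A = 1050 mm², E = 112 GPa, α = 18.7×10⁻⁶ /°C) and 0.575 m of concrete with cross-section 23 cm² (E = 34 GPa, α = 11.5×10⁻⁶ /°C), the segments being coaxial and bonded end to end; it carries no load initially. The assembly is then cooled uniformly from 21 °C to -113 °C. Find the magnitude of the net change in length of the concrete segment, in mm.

|ΔL| ≈ 0.322 mm

Free thermal contraction of the whole bar: Σ αᵢΔT Lᵢ = 18.7×10⁻⁶×134×290 + 11.5×10⁻⁶×134×575 = 1.613 mm.
Since the ends are fixed, an axial force P builds up, equal in every segment, with P · Σ Lᵢ/(AᵢEᵢ) = δ_free.
Σ Lᵢ/(AᵢEᵢ) = 290/(1050×112×10³) + 575/(2300×34×10³) = 9.819×10⁻⁶ mm/N.
Hence P = δ_free / Σ(L/AE) = 1.613/9.819×10⁻⁶ = 164.2 kN (tensile).
For the concrete segment, free thermal change = 11.5×10⁻⁶×134×575 = 0.8861 mm and elastic change from P = 164200×575/(2300×34×10³) = 1.208 mm; these oppose, so the net change is 0.322 mm (segment lengthens).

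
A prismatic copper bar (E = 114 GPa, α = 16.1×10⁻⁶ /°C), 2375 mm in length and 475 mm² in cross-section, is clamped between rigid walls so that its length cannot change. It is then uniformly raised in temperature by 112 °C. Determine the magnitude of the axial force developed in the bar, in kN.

P ≈ 97.6 kN (compressive)

The ends cannot move, so σ = EαΔT = 114×10³ × 16.1×10⁻⁶ × 112 = 205.6 MPa.
Axial force P = σA = 205.6 × 475 = 97640 N = 97.64 kN, compressive.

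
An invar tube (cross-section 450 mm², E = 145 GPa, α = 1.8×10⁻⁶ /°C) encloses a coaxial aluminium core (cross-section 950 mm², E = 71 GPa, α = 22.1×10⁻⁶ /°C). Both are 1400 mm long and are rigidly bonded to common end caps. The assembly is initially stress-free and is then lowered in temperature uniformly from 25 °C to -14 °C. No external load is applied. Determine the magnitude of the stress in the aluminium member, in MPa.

σ ≈ 27.6 MPa (tensile)

The aluminium has the larger α, so on cooling it would change length more than the invar if both were free. The rigid plates force a common final length, so the aluminium is put into tension and the invar into compression, with equal and opposite forces P (no external load).
Equating the net (thermal + elastic) strains gives |α₁ − α₂|·ΔT = P·[1/(A₁E₁) + 1/(A₂E₂)].
|α₁ − α₂|·ΔT = 20.3×10⁻⁶ × 39 = 0.0007917.
1/(A₁E₁) + 1/(A₂E₂) = 1/(450×145×10³) + 1/(950×71×10³) = 3.015×10⁻⁸ N⁻¹.
So P = 0.0007917 / 3.015×10⁻⁸ = 26.26 kN.
σ_{aluminium} = P/A₂ = 26260/950 = 27.64 MPa, tensile.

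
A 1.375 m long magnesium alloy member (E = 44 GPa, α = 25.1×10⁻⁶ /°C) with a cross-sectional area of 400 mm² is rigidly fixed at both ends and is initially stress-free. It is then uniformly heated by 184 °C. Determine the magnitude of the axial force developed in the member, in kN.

P ≈ 81.3 kN (compressive)

Full restraint means ε = 0, so the stress is σ = EαΔT = 44×10³ × 25.1×10⁻⁶ × 184 = 203.2 MPa.
Axial force P = σA = 203.2 × 400 = 81280 N = 81.28 kN, compressive.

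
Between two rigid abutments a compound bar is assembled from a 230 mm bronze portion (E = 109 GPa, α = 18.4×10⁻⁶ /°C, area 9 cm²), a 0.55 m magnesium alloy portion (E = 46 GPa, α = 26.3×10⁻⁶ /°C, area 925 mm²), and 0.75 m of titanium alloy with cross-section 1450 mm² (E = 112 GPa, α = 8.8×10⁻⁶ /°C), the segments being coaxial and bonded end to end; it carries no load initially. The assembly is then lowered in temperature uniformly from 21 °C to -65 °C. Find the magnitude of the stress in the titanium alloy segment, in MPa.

σ ≈ 75.4 MPa (tensile)

With the walls removed the bar would change length by δ_free = Σ αᵢΔT Lᵢ = 18.4×10⁻⁶×86×230 + 26.3×10⁻⁶×86×550 + 8.8×10⁻⁶×86×750 = 2.176 mm.
Since the ends are fixed, an axial force P builds up, equal in every segment, with P · Σ Lᵢ/(AᵢEᵢ) = δ_free.
Σ Lᵢ/(AᵢEᵢ) = 230/(900×109×10³) + 550/(925×46×10³) + 750/(1450×112×10³) = 1.989×10⁻⁵ mm/N.
So P = 2.176 / 1.989×10⁻⁵ = 109.4 kN, tensile.
σ_{titanium alloy} = P / A = 109400 / 1450 = 75.44 MPa.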